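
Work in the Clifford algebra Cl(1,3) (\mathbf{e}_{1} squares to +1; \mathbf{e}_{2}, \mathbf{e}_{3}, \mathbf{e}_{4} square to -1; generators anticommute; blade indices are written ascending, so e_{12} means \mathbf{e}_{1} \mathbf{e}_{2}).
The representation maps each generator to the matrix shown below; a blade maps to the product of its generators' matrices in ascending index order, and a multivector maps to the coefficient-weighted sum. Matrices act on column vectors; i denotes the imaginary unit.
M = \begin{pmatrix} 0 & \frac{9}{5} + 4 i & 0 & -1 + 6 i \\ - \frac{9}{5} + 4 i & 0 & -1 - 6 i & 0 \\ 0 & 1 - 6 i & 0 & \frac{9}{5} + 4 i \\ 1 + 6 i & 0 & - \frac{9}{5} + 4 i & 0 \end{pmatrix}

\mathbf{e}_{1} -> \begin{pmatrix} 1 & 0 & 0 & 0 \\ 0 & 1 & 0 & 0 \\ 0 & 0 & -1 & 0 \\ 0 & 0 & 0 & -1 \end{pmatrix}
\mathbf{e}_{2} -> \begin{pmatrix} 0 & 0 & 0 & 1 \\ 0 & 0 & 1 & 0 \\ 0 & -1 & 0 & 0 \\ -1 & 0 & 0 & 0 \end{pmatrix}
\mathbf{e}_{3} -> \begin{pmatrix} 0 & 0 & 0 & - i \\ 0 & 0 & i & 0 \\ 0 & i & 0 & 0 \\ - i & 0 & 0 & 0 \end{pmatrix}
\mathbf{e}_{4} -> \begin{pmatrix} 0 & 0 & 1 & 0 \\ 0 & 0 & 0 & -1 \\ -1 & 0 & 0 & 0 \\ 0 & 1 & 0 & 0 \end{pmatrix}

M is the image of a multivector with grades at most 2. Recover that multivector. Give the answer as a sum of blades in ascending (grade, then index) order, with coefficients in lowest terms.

Method: the blade images are trace-orthogonal — tr(rho(e_A) rho(e_B)^-1) = 4 if A = B and 0 otherwise — and rho(e_A)^-1 = (e_A)^2 * rho(e_A) with (e_A)^2 = +1 or -1, so the coefficient of e_A in the preimage is (e_A)^2 * tr(M rho(e_A))/4.
Nonzero projections over blades of grade <= 2: e_{2}: (e_{2})^2 = -1, tr(M rho(e_{2})) = 4, coefficient -1; e_{3}: (e_{3})^2 = -1, tr(M rho(e_{3})) = 24, coefficient -6; e_{24}: (e_{24})^2 = -1, tr(M rho(e_{24})) = - \frac{36}{5}, coefficient \frac{9}{5}; e_{34}: (e_{34})^2 = -1, tr(M rho(e_{34})) = 16, coefficient -4. Every other blade of grade <= 2 projects to 0.
Answer: -e_{2} - 6 e_{3} + \frac{9}{5} e_{24} - 4 e_{34}


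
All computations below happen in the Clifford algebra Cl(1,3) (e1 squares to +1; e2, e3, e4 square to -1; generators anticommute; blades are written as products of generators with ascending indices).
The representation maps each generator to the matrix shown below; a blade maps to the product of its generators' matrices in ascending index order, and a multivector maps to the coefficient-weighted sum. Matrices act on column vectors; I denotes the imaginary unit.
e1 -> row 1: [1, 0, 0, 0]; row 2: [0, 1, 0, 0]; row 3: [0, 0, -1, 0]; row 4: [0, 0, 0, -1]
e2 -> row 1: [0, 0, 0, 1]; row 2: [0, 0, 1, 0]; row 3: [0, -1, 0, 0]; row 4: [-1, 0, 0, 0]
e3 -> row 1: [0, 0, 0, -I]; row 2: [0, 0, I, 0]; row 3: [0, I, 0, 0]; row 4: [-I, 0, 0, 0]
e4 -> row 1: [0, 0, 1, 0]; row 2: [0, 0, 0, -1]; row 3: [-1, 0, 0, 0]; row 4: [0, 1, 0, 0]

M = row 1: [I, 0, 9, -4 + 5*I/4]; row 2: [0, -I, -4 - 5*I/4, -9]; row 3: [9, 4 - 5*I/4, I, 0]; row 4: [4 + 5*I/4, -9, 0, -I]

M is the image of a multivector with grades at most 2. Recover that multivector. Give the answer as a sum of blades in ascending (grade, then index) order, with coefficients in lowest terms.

Method: the blade images are trace-orthogonal — tr(rho(e_A) rho(e_B)^-1) = 4 if A = B and 0 otherwise — and rho(e_A)^-1 = (e_A)^2 * rho(e_A) with (e_A)^2 = +1 or -1, so the coefficient of e_A in the preimage is (e_A)^2 * tr(M rho(e_A))/4.
Nonzero projections over blades of grade <= 2: e2: (e2)^2 = -1, tr(M rho(e2)) = 16, coefficient -4; e3: (e3)^2 = -1, tr(M rho(e3)) = 5, coefficient -5/4; e1 e4: (e1 e4)^2 = +1, tr(M rho(e1 e4)) = 36, coefficient 9; e2 e3: (e2 e3)^2 = -1, tr(M rho(e2 e3)) = 4, coefficient -1. Every other blade of grade <= 2 projects to 0.
Answer: -4*e2 - 5/4*e3 + 9*e1 e4 - e2 e3


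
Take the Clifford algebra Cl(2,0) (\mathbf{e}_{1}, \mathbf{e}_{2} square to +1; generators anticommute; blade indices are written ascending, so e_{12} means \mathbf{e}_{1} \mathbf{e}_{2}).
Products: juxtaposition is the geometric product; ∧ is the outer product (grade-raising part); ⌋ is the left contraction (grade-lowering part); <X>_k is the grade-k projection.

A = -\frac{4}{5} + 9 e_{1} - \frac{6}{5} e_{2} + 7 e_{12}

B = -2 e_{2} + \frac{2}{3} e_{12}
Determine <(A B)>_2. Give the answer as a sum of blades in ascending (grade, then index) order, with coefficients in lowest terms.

step 1: -\frac{34}{15} - \frac{66}{5} e_{1} + \frac{38}{5} e_{2} - \frac{278}{15} e_{12}
step 2: -\frac{278}{15} e_{12}
Answer: -\frac{278}{15} e_{12}


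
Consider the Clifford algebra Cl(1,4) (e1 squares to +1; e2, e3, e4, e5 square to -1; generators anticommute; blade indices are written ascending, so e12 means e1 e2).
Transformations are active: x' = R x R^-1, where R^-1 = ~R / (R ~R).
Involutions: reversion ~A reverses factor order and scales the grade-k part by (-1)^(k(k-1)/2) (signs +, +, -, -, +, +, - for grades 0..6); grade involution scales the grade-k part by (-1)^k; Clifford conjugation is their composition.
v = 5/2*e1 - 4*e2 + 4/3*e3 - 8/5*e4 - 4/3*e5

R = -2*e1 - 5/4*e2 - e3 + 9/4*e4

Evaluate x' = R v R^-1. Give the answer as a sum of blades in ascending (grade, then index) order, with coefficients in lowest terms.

~R = -2*e1 - 5/4*e2 - e3 + 9/4*e4, and R ~R = -29/8, so R^-1 = ~R / (-29/8).
R v = -76/15 + 89/8*e12 - 1/6*e13 - 97/40*e14 + 8/3*e15 - 17/3*e23 + 11*e24 + 5/3*e25 - 7/5*e34 + 4/3*e35 - 3*e45
Answer: -7039/870*e1 + 44/87*e2 - 1796/435*e3 + 1144/145*e4 + 4/3*e5


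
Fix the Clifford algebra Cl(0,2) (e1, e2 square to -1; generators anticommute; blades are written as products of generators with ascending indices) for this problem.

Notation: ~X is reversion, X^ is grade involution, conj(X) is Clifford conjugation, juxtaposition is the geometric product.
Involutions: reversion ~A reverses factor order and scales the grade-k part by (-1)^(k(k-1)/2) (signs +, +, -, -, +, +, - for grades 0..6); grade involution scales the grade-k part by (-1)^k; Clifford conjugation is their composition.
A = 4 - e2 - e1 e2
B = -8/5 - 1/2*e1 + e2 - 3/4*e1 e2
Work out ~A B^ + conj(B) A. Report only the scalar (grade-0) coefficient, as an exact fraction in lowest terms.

first term: -133/20 + 15/4*e1 - 19/10*e2 - 41/10*e1 e2
second term: -133/20 + 15/4*e1 - 19/10*e2 + 41/10*e1 e2
Answer: -133/10


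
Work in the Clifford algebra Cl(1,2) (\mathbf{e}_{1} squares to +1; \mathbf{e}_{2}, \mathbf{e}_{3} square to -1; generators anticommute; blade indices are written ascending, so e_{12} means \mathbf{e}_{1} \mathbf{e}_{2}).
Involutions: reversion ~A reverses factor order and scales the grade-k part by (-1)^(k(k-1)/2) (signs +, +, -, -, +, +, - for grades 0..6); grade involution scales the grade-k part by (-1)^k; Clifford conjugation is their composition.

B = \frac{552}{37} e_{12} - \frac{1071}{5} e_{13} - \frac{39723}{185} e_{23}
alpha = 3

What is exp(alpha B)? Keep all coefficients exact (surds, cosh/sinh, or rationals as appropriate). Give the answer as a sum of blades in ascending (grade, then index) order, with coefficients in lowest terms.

B^2 term by term: the squares give (\frac{552}{37})^2*(e_{12})^2 + (-\frac{1071}{5})^2*(e_{13})^2 + (-\frac{39723}{185})^2*(e_{23})^2 = \frac{304704}{1369}*(+1) + \frac{1147041}{25}*(+1) + \frac{1577916729}{34225}*(-1) = 0 (each basis 2-blade squares to minus the product of its generators' squares); cross terms between blades sharing an index anticommute and cancel. So B^2 = 0.
B^2 = 0, and the exponential is exactly linear here: exp(alpha B) = 1 + alpha B (parabolic case).
Answer: 1 + \frac{1656}{37} e_{12} - \frac{3213}{5} e_{13} - \frac{119169}{185} e_{23}


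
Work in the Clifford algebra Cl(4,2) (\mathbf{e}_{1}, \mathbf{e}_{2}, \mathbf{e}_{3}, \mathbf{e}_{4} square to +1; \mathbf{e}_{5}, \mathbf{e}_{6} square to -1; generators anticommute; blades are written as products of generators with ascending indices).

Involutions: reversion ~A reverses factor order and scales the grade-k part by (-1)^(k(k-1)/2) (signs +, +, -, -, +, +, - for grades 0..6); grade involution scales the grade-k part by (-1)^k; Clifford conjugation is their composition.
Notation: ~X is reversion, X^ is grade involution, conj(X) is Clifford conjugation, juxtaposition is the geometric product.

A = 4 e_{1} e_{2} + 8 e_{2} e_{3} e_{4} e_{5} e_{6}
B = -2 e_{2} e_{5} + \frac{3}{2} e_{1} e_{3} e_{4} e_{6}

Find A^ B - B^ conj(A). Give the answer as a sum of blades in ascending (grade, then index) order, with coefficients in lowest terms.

first term: -8 e_{1} e_{5} + 12 e_{1} e_{2} e_{5} + 16 e_{3} e_{4} e_{6} - 6 e_{2} e_{3} e_{4} e_{6}
second term: -8 e_{1} e_{5} - 12 e_{1} e_{2} e_{5} + 16 e_{3} e_{4} e_{6} - 6 e_{2} e_{3} e_{4} e_{6}
Answer: 24 e_{1} e_{2} e_{5}


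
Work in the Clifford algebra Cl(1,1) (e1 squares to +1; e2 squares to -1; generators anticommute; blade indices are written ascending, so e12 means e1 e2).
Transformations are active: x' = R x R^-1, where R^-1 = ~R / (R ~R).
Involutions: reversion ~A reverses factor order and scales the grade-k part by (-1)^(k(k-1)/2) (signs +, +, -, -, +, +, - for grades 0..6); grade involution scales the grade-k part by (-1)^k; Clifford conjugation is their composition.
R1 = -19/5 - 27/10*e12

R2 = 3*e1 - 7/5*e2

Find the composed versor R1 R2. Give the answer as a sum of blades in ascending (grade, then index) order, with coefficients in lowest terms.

Distribute over the terms of R1 (each basis-blade product reordered to ascending indices, repeated generators contracted through their squares):
(-19/5) R2 = -57/5*e1 + 133/25*e2
(-27/10*e12) R2 = -189/50*e1 + 81/10*e2
Summing the partial products and collecting blades:
Answer: -759/50*e1 + 671/50*e2


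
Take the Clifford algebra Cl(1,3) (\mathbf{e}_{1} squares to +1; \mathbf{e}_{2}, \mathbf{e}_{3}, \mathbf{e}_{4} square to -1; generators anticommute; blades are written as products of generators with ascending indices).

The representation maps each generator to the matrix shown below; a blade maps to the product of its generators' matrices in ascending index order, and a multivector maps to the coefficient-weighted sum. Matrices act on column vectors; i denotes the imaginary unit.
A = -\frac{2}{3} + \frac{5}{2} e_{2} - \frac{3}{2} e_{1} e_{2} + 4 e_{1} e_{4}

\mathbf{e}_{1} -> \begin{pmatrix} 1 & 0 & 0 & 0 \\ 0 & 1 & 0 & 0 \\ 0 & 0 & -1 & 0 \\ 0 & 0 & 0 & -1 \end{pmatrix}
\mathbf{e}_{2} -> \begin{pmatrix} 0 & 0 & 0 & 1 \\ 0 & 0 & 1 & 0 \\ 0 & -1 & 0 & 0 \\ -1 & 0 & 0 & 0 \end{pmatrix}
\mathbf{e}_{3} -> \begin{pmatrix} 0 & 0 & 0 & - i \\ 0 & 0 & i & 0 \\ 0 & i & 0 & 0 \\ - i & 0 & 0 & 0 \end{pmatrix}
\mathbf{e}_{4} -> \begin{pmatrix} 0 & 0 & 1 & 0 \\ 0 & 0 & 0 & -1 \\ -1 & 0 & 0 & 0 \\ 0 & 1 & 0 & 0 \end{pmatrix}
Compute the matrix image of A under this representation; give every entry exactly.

Bivector images (products of the table entries): rho(e_{1} e_{2}) = rho(\mathbf{e}_{1})rho(\mathbf{e}_{2}) = \begin{pmatrix} 0 & 0 & 0 & 1 \\ 0 & 0 & 1 & 0 \\ 0 & 1 & 0 & 0 \\ 1 & 0 & 0 & 0 \end{pmatrix}; rho(e_{1} e_{4}) = rho(\mathbf{e}_{1})rho(\mathbf{e}_{4}) = \begin{pmatrix} 0 & 0 & 1 & 0 \\ 0 & 0 & 0 & -1 \\ 1 & 0 & 0 & 0 \\ 0 & -1 & 0 & 0 \end{pmatrix}.
M = (-\frac{2}{3})*1 + (\frac{5}{2})*rho(e_{2}) + (-\frac{3}{2})*rho(e_{1} e_{2}) + (4)*rho(e_{1} e_{4}), summed entrywise (1 is the identity matrix):
Answer: \begin{pmatrix} - \frac{2}{3} & 0 & 4 & 1 \\ 0 & - \frac{2}{3} & 1 & -4 \\ 4 & -4 & - \frac{2}{3} & 0 \\ -4 & -4 & 0 & - \frac{2}{3} \end{pmatrix}


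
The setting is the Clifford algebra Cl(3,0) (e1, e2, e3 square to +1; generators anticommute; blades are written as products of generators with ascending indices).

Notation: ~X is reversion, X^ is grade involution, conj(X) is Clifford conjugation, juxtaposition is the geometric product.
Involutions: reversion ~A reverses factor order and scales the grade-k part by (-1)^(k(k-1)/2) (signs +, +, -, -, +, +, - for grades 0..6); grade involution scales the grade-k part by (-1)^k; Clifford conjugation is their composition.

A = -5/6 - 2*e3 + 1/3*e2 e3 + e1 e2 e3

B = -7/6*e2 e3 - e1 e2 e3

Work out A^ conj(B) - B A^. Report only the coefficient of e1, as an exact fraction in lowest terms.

first term: -25/18 + 3/2*e1 - 7/3*e2 - 2*e1 e2 - 35/36*e2 e3 + 5/6*e1 e2 e3
second term: -11/18 - 5/6*e1 - 7/3*e2 - 2*e1 e2 + 35/36*e2 e3 + 5/6*e1 e2 e3
Answer: 7/3


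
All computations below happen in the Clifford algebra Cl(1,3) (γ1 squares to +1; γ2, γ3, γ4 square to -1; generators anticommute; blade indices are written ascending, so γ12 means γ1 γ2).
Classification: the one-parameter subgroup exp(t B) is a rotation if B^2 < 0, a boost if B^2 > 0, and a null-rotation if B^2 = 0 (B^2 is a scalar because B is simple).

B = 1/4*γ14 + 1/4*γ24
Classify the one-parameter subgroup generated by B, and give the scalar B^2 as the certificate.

B^2 term by term: the squares give (1/4)^2*(γ14)^2 + (1/4)^2*(γ24)^2 = 1/16*(+1) + 1/16*(-1) = 0 (each basis 2-blade squares to minus the product of its generators' squares); cross terms between blades sharing an index anticommute and cancel. So B^2 = 0.
Answer: null-rotation, certificate B^2 = 0. No conjugation can change B^2 = 0; the sign gives the class.


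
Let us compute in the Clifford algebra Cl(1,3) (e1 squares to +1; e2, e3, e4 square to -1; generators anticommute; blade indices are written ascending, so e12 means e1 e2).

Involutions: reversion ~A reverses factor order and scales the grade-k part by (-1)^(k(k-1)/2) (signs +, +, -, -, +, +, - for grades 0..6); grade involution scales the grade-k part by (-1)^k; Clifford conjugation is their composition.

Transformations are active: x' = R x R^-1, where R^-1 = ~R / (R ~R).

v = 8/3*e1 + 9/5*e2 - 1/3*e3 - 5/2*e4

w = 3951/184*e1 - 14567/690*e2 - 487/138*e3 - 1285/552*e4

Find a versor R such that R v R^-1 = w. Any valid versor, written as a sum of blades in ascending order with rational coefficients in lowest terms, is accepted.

Here q(v) = q(w) = -249/100; the classical choice R = v + w = 13325/552*e1 - 2665/138*e2 - 533/138*e3 - 2665/552*e4 then realises v -> w under the sandwich.
Answer: 13325/552*e1 - 2665/138*e2 - 533/138*e3 - 2665/552*e4


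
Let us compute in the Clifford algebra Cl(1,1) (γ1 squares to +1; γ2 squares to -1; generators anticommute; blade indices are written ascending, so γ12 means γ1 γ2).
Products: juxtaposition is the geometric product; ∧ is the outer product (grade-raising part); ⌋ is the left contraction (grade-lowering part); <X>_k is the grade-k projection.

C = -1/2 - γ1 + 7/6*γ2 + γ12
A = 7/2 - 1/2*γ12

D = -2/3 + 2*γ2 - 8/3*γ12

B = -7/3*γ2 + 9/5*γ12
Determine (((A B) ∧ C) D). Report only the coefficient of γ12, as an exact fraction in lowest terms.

step 1: -9/10 - 7/6*γ1 - 49/6*γ2 + 63/10*γ12
step 2: 9/20 + 89/60*γ1 + 91/30*γ2 - 611/45*γ12
step 3: 8057/270 + 1627/90*γ1 - 457/90*γ2 + 2921/270*γ12
Answer: 2921/270


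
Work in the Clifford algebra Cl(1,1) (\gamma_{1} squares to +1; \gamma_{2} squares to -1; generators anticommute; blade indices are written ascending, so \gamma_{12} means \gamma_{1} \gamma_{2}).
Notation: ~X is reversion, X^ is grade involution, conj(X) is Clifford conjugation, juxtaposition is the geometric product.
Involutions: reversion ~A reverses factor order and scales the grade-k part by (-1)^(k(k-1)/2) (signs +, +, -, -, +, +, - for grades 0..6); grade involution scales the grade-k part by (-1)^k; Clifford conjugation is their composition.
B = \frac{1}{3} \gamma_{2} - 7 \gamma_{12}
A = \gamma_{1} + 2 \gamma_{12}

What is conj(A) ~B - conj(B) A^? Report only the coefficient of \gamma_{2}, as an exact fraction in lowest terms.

first term: -14 + \frac{2}{3} \gamma_{1} - 7 \gamma_{2} - \frac{1}{3} \gamma_{12}
second term: 14 - \frac{2}{3} \gamma_{1} + 7 \gamma_{2} - \frac{1}{3} \gamma_{12}
Answer: -14


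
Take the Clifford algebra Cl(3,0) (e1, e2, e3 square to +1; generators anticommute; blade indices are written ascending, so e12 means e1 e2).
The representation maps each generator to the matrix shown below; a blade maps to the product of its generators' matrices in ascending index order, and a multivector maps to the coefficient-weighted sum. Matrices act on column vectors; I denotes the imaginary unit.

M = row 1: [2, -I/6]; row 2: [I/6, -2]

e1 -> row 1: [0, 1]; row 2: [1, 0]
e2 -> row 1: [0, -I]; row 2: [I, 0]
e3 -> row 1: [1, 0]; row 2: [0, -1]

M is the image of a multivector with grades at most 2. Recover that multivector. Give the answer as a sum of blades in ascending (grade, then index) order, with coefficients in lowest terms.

Method: 1, rho(e1), rho(e2), rho(e3) form a trace-orthogonal basis of the 2x2 complex matrices (tr(X Y) = 2 if X = Y, else 0), so M = m0*1 + m1*rho(e1) + m2*rho(e2) + m3*rho(e3) with m0 = tr(M)/2 = 0, m1 = tr(M rho(e1))/2 = 0, m2 = tr(M rho(e2))/2 = 1/6, m3 = tr(M rho(e3))/2 = 2.
Multiplying table entries, the bivector images are rho(e12) = I*rho(e3), rho(e13) = -I*rho(e2), rho(e23) = I*rho(e1); with real blade coefficients the real parts of m0..m3 are the coefficients of 1, e1, e2, e3 and the imaginary parts give the bivectors (e23: Im m1, e13: -Im m2, e12: Im m3).
Answer: 1/6*e2 + 2*e3


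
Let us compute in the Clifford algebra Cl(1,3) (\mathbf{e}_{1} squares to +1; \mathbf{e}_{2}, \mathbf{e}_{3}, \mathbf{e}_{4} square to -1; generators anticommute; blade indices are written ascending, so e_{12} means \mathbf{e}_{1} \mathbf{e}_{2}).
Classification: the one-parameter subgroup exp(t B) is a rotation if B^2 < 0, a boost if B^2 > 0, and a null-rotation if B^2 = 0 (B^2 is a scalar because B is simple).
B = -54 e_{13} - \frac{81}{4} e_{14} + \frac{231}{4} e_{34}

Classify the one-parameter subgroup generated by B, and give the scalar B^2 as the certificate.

B^2 term by term: the squares give (-54)^2*(e_{13})^2 + (-\frac{81}{4})^2*(e_{14})^2 + (\frac{231}{4})^2*(e_{34})^2 = 2916*(+1) + \frac{6561}{16}*(+1) + \frac{53361}{16}*(-1) = -9 (each basis 2-blade squares to minus the product of its generators' squares); cross terms between blades sharing an index anticommute and cancel. So B^2 = -9.
Answer: rotation, certificate B^2 = -9. Because -9 is invariant under every versor sandwich, the classification follows from its sign alone.


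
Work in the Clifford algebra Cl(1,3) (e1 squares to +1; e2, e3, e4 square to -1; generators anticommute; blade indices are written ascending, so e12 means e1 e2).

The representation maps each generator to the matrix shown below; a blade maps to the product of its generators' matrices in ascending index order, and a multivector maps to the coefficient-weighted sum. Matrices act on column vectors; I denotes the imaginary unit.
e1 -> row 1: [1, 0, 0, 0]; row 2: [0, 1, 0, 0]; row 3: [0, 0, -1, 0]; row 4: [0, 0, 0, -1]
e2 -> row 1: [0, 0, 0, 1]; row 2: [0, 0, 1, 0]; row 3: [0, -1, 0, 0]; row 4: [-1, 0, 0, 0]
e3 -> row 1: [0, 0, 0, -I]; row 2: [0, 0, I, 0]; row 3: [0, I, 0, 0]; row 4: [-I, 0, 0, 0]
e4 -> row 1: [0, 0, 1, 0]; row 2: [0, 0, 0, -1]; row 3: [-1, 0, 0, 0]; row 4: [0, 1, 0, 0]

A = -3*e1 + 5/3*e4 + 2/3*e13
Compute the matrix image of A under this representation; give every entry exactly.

Bivector images (products of the table entries): rho(e13) = rho(e1)rho(e3) = row 1: [0, 0, 0, -I]; row 2: [0, 0, I, 0]; row 3: [0, -I, 0, 0]; row 4: [I, 0, 0, 0].
M = (-3)*rho(e1) + (5/3)*rho(e4) + (2/3)*rho(e13), summed entrywise:
Answer: row 1: [-3, 0, 5/3, -2*I/3]; row 2: [0, -3, 2*I/3, -5/3]; row 3: [-5/3, -2*I/3, 3, 0]; row 4: [2*I/3, 5/3, 0, 3]


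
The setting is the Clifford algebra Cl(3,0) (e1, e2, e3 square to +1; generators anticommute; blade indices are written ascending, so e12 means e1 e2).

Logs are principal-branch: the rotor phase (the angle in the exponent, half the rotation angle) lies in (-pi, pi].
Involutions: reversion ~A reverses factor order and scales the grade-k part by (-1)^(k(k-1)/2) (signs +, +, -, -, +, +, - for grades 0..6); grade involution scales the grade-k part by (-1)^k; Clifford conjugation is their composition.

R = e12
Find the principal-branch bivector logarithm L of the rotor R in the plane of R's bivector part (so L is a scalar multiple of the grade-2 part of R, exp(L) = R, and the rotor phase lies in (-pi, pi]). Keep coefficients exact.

The scalar part of R is 0, so the principal-branch rotor phase is pinned; divide the bivector part by its sine to get the unit plane — L is the phase times that plane.
Concretely: cos(phase) = 0 gives phase = ±pi/2, and since phase/sin(phase) is even the sign is immaterial: L = (phase/sin(phase)) * <R>_2 = (pi/2) * <R>_2.
Answer: pi/2*e12


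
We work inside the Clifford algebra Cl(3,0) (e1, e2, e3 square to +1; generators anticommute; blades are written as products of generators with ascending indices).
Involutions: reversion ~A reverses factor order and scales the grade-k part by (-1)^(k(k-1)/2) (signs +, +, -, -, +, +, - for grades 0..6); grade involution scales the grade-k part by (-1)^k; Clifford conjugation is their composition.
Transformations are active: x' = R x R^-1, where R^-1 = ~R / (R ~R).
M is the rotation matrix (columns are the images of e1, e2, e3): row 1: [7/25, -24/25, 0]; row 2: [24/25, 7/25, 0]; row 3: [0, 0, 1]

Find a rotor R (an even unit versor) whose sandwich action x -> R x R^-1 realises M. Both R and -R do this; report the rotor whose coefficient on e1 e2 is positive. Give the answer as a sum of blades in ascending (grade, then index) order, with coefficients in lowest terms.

Method: write R = a + b12*e1 e2 + b13*e1 e3 + b23*e2 e3 with a^2 + b12^2 + b13^2 + b23^2 = 1 (so R^-1 = ~R). Expanding the columns R e_j ~R gives tr M = 4a^2 - 1 and, from the antisymmetric part, M21 - M12 = -4a*b12, M13 - M31 = 4a*b13, M32 - M23 = -4a*b23.
Here tr M = 39/25, so a^2 = (1 + tr M)/4 = 16/25 and a = ±4/5. Taking a = 4/5: M21 - M12 = 48/25, M13 - M31 = 0, M32 - M23 = 0, giving b12 = -3/5, b13 = 0, b23 = 0, i.e. R = 4/5 - 3/5*e1 e2.
Its e1 e2 coefficient is negative, so report the other preimage -R.
Answer: -4/5 + 3/5*e1 e2. Why the constraint matters: R and -R act identically through the sandwich — M has trace 39/25 either way — so only the sign condition on e1 e2 picks one of the two preimages.


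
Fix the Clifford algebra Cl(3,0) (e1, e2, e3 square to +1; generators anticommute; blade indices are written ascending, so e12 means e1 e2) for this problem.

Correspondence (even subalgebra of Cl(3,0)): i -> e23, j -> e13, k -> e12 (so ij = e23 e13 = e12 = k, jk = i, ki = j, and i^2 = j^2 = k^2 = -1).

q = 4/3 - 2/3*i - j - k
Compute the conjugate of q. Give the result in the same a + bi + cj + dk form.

In blades: q = 4/3 - e12 - e13 - 2/3*e23.
Quaternion conjugation is reversion on the even subalgebra: the scalar is fixed and every grade-2 blade flips sign, giving 4/3 + e12 + e13 + 2/3*e23; translating back:
Answer: 4/3 + 2/3*i + j + k


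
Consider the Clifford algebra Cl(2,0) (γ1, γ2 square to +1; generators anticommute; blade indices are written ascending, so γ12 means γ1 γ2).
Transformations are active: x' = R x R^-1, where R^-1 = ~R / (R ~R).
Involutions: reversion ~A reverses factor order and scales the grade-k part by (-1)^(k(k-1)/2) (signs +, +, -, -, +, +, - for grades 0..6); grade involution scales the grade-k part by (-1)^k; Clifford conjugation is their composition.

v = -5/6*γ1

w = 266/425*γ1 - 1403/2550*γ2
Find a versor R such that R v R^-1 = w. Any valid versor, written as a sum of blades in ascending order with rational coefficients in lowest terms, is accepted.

R = v + w = -529/2550*γ1 - 1403/2550*γ2 works: the equal norms (25/36) guarantee its sandwich swaps v into w.
Answer: -529/2550*γ1 - 1403/2550*γ2


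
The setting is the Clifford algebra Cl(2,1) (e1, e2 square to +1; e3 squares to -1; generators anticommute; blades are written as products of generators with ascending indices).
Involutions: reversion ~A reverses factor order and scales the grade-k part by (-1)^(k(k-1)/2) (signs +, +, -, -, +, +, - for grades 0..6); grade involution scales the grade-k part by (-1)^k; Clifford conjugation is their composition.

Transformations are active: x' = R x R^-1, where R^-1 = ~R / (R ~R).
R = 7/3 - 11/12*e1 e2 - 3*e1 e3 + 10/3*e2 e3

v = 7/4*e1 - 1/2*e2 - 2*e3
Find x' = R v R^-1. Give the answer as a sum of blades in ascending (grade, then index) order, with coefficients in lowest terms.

~R = 7/3 + 11/12*e1 e2 + 3*e1 e3 - 10/3*e2 e3, and R ~R = -1991/144, so R^-1 = ~R / (-1991/144).
R v = -35/24*e1 + 341/48*e2 + 9/4*e3 + 37/6*e1 e2 e3
Answer: 13663/7964*e1 + 3099/3982*e2 + 4098/1991*e3


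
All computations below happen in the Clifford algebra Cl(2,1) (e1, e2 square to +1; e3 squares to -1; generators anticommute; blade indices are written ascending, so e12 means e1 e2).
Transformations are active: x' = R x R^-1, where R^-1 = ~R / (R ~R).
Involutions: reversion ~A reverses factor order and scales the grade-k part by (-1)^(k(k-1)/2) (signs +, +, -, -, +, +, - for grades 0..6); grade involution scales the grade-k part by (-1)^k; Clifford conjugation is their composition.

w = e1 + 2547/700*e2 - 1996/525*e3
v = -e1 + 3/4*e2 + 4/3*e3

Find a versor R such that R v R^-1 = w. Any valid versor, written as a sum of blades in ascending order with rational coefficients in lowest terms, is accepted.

The midline construction: v and w both square to -31/144, so reflecting in their sum 768/175*e2 - 432/175*e3 exchanges them.
Answer: 768/175*e2 - 432/175*e3


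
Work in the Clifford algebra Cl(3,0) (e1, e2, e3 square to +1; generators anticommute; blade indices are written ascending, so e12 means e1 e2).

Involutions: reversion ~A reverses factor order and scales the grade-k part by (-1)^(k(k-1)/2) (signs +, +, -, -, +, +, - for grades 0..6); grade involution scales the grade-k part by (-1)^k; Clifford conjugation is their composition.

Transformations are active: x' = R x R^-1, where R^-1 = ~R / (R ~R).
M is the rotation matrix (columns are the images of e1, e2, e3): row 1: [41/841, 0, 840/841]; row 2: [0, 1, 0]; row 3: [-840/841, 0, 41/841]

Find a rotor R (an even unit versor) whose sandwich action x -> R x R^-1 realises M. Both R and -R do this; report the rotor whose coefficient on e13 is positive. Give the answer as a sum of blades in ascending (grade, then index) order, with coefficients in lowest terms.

Method: write R = a + b12*e12 + b13*e13 + b23*e23 with a^2 + b12^2 + b13^2 + b23^2 = 1 (so R^-1 = ~R). Expanding the columns R e_j ~R gives tr M = 4a^2 - 1 and, from the antisymmetric part, M21 - M12 = -4a*b12, M13 - M31 = 4a*b13, M32 - M23 = -4a*b23.
Here tr M = 923/841, so a^2 = (1 + tr M)/4 = 441/841 and a = ±21/29. Taking a = 21/29: M21 - M12 = 0, M13 - M31 = 1680/841, M32 - M23 = 0, giving b12 = 0, b13 = 20/29, b23 = 0, i.e. R = 21/29 + 20/29*e13.
Its e13 coefficient is already positive.
Answer: 21/29 + 20/29*e13. Note: both R and -R realise this M (trace 923/841); the covering map identifies them, and the e13-coefficient sign is the tie-breaker.


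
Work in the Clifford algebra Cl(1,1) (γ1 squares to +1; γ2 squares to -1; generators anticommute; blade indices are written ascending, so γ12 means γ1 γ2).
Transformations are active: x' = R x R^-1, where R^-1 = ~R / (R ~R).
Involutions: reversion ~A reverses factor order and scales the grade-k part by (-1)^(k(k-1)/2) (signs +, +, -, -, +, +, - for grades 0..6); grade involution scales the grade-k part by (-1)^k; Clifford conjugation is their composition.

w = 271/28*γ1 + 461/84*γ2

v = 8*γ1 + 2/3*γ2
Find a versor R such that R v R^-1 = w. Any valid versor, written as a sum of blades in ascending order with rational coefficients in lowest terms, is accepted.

Why this works: both vectors square to 572/9, so q(v) = q(w) and R = v + w = 495/28*γ1 + 517/84*γ2 carries v to w — its own direction survives, the complement (v - w)/2 flips.
Answer: 495/28*γ1 + 517/84*γ2


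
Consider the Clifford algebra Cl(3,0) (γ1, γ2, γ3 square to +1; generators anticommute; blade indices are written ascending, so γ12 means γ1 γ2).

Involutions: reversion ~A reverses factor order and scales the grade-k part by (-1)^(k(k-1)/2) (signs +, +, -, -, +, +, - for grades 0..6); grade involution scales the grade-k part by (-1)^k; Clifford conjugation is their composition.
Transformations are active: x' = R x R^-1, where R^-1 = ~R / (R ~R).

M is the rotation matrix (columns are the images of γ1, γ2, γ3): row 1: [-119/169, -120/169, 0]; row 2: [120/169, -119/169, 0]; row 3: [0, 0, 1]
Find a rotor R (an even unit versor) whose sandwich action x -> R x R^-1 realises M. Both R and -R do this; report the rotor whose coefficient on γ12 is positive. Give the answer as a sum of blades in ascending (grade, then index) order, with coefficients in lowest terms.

Method: write R = a + b12*γ12 + b13*γ13 + b23*γ23 with a^2 + b12^2 + b13^2 + b23^2 = 1 (so R^-1 = ~R). Expanding the columns R e_j ~R gives tr M = 4a^2 - 1 and, from the antisymmetric part, M21 - M12 = -4a*b12, M13 - M31 = 4a*b13, M32 - M23 = -4a*b23.
Here tr M = -69/169, so a^2 = (1 + tr M)/4 = 25/169 and a = ±5/13. Taking a = 5/13: M21 - M12 = 240/169, M13 - M31 = 0, M32 - M23 = 0, giving b12 = -12/13, b13 = 0, b23 = 0, i.e. R = 5/13 - 12/13*γ12.
Its γ12 coefficient is negative, so report the other preimage -R.
Answer: -5/13 + 12/13*γ12. Uniqueness: Spin(3) -> SO(3) maps R and -R to the same rotation of trace -69/169; fixing the sign of the γ12 coefficient removes the ambiguity.


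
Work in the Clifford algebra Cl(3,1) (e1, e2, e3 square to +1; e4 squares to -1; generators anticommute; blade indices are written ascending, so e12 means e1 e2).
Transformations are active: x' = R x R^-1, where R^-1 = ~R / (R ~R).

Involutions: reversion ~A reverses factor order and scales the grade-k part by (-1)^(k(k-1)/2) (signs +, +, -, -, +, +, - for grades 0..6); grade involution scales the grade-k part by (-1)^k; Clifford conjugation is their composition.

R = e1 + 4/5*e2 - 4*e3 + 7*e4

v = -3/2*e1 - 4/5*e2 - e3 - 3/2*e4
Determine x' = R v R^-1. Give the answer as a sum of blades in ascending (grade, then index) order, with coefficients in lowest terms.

~R = e1 + 4/5*e2 - 4*e3 + 7*e4, and R ~R = -784/25, so R^-1 = ~R / (-784/25).
R v = 309/25 + 2/5*e12 - 7*e13 + 9*e14 - 4*e23 + 22/5*e24 + 13*e34
Answer: 279/392*e1 + 83/490*e2 + 407/98*e3 - 225/56*e4


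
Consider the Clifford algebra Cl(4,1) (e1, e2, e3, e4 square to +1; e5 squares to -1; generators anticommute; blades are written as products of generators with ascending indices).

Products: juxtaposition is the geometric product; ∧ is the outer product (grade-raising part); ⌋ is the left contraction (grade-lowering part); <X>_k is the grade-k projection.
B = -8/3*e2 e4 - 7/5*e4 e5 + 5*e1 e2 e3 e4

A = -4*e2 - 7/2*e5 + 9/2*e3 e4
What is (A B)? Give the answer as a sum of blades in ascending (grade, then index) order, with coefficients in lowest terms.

step 1: 467/30*e4 - 45/2*e1 e2 - 12*e2 e3 - 63/10*e3 e5 + 20*e1 e3 e4 + 224/15*e2 e4 e5 - 35/2*e1 e2 e3 e4 e5
Answer: 467/30*e4 - 45/2*e1 e2 - 12*e2 e3 - 63/10*e3 e5 + 20*e1 e3 e4 + 224/15*e2 e4 e5 - 35/2*e1 e2 e3 e4 e5


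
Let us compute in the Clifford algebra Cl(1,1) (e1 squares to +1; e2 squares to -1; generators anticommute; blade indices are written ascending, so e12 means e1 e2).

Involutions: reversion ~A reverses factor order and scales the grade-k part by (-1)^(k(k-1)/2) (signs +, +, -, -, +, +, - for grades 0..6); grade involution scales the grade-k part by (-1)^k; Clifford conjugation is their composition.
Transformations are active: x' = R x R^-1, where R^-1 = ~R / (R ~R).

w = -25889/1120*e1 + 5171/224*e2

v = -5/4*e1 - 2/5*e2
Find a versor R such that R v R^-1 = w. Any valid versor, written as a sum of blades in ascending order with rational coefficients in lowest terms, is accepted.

Reasoning: v^2 = w^2 = 561/400 since conjugation preserves the quadratic form; R = v + w = -27289/1120*e1 + 25407/1120*e2 is then valid when invertible, keeping its own part and reversing (v - w)/2.
Answer: -27289/1120*e1 + 25407/1120*e2


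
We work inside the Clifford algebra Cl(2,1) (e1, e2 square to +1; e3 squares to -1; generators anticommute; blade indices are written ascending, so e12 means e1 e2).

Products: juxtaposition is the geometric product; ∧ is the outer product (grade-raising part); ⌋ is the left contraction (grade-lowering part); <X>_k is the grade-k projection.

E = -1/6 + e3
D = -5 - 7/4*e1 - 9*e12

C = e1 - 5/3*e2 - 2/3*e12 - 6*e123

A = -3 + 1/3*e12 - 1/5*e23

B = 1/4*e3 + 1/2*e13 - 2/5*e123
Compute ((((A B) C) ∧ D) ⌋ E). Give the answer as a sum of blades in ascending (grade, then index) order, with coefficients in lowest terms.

step 1: 2/25*e1 + 1/20*e2 - 37/60*e3 + 1/10*e12 - 3/2*e13 - 1/6*e23 + 77/60*e123
step 2: -2291/300 + 13/15*e1 - 1373/150*e2 + 241/90*e3 - 233/60*e12 + 53/18*e13 + 349/450*e23 - 203/90*e123
step 3: 2291/60 + 10837/1200*e1 + 1373/30*e2 - 241/18*e3 + 43277/600*e12 - 3613/360*e13 - 349/90*e23 - 25523/1800*e123
step 4: 281/40 + 2291/60*e3
Answer: 281/40 + 2291/60*e3


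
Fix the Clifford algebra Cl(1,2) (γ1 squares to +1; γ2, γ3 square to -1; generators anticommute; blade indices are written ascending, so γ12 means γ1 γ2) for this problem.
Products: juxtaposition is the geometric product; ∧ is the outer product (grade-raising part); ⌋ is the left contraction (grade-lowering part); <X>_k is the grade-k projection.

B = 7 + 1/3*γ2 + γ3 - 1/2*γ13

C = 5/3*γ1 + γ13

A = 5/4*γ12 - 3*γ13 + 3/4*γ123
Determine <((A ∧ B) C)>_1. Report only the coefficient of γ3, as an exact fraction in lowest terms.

step 1: 35/4*γ12 - 21*γ13 + 15/2*γ123
step 2: -21 - 265/12*γ2 + 35*γ3 + 15/4*γ23
step 3: -265/12*γ2 + 35*γ3
Answer: 35


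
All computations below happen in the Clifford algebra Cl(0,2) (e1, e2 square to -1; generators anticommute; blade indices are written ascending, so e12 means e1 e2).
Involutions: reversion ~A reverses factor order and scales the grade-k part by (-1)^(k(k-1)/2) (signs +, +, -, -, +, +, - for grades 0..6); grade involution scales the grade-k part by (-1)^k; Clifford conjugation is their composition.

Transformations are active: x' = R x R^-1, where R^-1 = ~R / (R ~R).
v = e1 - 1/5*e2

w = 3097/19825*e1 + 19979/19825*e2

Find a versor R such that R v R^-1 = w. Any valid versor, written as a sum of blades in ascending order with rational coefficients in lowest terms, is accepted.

Equal squares first: v^2 = w^2 = -26/25. Then v + w = 22922/19825*e1 + 16014/19825*e2 is a versor taking v to w, provided it is invertible.
Answer: 22922/19825*e1 + 16014/19825*e2


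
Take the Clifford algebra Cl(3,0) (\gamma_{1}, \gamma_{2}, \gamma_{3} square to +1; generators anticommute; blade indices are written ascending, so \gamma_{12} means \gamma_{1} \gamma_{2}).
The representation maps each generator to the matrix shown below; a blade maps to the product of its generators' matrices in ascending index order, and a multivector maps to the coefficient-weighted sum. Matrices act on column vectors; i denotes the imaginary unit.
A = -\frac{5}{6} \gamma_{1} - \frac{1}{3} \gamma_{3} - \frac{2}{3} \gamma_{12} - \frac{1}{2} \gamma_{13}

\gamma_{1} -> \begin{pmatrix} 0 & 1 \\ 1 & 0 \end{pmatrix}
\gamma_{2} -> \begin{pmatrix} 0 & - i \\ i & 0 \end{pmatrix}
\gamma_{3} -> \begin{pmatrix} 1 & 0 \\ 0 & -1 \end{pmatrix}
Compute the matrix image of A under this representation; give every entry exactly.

Bivector images (products of the table entries): rho(\gamma_{12}) = rho(\gamma_{1})rho(\gamma_{2}) = \begin{pmatrix} i & 0 \\ 0 & - i \end{pmatrix}; rho(\gamma_{13}) = rho(\gamma_{1})rho(\gamma_{3}) = \begin{pmatrix} 0 & -1 \\ 1 & 0 \end{pmatrix}.
M = (-\frac{5}{6})*rho(\gamma_{1}) + (-\frac{1}{3})*rho(\gamma_{3}) + (-\frac{2}{3})*rho(\gamma_{12}) + (-\frac{1}{2})*rho(\gamma_{13}), summed entrywise:
Answer: \begin{pmatrix} - \frac{1}{3} - \frac{2 i}{3} & - \frac{1}{3} \\ - \frac{4}{3} & \frac{1}{3} + \frac{2 i}{3} \end{pmatrix}


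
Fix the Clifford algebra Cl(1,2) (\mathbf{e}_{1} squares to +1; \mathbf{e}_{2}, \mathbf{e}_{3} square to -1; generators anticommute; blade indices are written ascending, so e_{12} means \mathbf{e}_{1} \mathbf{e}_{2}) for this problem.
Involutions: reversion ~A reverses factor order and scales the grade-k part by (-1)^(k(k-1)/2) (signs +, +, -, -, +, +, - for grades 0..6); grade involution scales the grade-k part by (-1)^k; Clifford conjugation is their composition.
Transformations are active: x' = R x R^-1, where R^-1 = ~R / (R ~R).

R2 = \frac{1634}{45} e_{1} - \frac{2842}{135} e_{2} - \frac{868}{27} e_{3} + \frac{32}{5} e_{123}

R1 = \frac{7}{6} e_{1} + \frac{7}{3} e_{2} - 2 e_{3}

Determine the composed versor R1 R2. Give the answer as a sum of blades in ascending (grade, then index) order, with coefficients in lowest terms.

Distribute over the terms of R1 (each basis-blade product reordered to ascending indices, repeated generators contracted through their squares):
(\frac{7}{6} e_{1}) R2 = \frac{5719}{135} - \frac{9947}{405} e_{12} - \frac{3038}{81} e_{13} + \frac{112}{15} e_{23}
(\frac{7}{3} e_{2}) R2 = \frac{19894}{405} - \frac{11438}{135} e_{12} + \frac{224}{15} e_{13} - \frac{6076}{81} e_{23}
(-2 e_{3}) R2 = -\frac{1736}{27} + \frac{64}{5} e_{12} + \frac{3268}{45} e_{13} - \frac{5684}{135} e_{23}
Summing the partial products and collecting blades:
Answer: \frac{11011}{405} - \frac{39077}{405} e_{12} + \frac{4054}{81} e_{13} - \frac{44408}{405} e_{23}


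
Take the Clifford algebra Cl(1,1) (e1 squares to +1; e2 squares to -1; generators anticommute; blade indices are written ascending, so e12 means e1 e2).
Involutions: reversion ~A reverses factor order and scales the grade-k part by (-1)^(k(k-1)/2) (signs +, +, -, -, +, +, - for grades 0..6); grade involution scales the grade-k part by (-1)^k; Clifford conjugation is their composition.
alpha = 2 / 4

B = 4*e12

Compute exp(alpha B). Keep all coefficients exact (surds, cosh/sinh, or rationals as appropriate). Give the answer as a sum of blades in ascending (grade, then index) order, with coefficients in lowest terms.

B^2 = (4)^2*(e12)^2 = 16*(+1) = 16 (a basis 2-blade squares to minus the product of its generators' squares).
B^2 = 16 — the series telescopes hyperbolically here: l = 4, alpha*l = 2, so exp(alpha B) = cosh(2) + (sinh(2)/4)*B = cosh(2) + (sinh(2)/4)*B.
Answer: cosh(2) + sinh(2)*e12


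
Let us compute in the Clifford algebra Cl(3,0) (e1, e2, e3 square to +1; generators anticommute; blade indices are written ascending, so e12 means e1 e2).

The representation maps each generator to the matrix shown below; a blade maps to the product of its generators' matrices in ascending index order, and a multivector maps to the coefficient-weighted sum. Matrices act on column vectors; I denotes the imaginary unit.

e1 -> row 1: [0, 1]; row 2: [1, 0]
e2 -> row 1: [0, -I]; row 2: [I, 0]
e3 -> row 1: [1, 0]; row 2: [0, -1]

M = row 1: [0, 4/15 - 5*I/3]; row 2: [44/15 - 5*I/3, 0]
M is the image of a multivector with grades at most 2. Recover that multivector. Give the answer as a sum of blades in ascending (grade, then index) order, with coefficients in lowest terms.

Method: 1, rho(e1), rho(e2), rho(e3) form a trace-orthogonal basis of the 2x2 complex matrices (tr(X Y) = 2 if X = Y, else 0), so M = m0*1 + m1*rho(e1) + m2*rho(e2) + m3*rho(e3) with m0 = tr(M)/2 = 0, m1 = tr(M rho(e1))/2 = 8/5 - 5*I/3, m2 = tr(M rho(e2))/2 = -4*I/3, m3 = tr(M rho(e3))/2 = 0.
Multiplying table entries, the bivector images are rho(e12) = I*rho(e3), rho(e13) = -I*rho(e2), rho(e23) = I*rho(e1); with real blade coefficients the real parts of m0..m3 are the coefficients of 1, e1, e2, e3 and the imaginary parts give the bivectors (e23: Im m1, e13: -Im m2, e12: Im m3).
Answer: 8/5*e1 + 4/3*e13 - 5/3*e23


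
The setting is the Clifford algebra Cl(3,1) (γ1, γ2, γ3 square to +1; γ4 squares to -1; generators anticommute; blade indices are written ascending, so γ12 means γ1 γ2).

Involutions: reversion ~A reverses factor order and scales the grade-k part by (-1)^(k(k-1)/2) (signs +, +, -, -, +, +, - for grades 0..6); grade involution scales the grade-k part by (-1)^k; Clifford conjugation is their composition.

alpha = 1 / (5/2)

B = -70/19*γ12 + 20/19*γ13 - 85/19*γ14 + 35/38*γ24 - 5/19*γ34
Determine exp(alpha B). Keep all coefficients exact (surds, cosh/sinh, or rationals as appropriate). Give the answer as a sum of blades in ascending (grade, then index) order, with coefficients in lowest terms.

B^2 term by term: the squares give (-70/19)^2*(γ12)^2 + (20/19)^2*(γ13)^2 + (-85/19)^2*(γ14)^2 + (35/38)^2*(γ24)^2 + (-5/19)^2*(γ34)^2 = 4900/361*(-1) + 400/361*(-1) + 7225/361*(+1) + 1225/1444*(+1) + 25/361*(+1) = 25/4 (each basis 2-blade squares to minus the product of its generators' squares); cross terms between blades sharing an index anticommute and cancel; the commuting (index-disjoint) pairs give grade-4 terms 2*c*c'*(blade product), which cancel blade by blade — γ1234: 700/361 - 700/361 = 0 — confirming B is simple. So B^2 = 25/4.
B^2 = 25/4 — the series telescopes hyperbolically here: l = 5/2, alpha*l = 1, so exp(alpha B) = cosh(1) + (sinh(1)/(5/2))*B = cosh(1) + (2*sinh(1)/5)*B.
Answer: cosh(1) - 28*sinh(1)/19*γ12 + 8*sinh(1)/19*γ13 - 34*sinh(1)/19*γ14 + 7*sinh(1)/19*γ24 - 2*sinh(1)/19*γ34
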